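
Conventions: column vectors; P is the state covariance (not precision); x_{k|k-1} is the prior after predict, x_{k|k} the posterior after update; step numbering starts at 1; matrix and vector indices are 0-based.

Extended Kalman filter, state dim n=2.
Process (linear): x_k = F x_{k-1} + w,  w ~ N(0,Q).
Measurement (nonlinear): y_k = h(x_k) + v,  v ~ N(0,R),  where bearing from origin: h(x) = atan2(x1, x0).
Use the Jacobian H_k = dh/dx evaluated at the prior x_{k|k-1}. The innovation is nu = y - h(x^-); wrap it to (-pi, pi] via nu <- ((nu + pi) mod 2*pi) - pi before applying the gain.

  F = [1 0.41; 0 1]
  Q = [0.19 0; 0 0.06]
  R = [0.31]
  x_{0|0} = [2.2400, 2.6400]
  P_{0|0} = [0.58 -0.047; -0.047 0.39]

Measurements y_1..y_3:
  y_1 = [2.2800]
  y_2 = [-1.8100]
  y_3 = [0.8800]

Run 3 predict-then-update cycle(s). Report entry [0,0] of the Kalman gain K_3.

step 1: x^-=[3.3224, 2.6400]  P^-=[0.7970 0.1129; 0.1129 0.4500]  H_jac=[-0.1466 0.1845]  S=[0.3363]  K=[-0.2855; 0.1976]  nu=[1.6086]  x^+=[2.8632, 2.9579]  P^+=[0.7696 0.1319; 0.1319 0.4369]
step 2: x^-=[4.0759, 2.9579]  P^-=[1.1412 0.3110; 0.3110 0.4969]  H_jac=[-0.1166 0.1607]  S=[0.3267]  K=[-0.2544; 0.1334]  nu=[-2.4378]  x^+=[4.6961, 2.6327]  P^+=[1.1200 0.3221; 0.3221 0.4910]
step 3: x^-=[5.7755, 2.6327]  P^-=[1.6567 0.5234; 0.5234 0.5510]  H_jac=[-0.0653 0.1434]  S=[0.3186]  K=[-0.1043; 0.1406]  nu=[0.4523]  x^+=[5.7284, 2.6963]  P^+=[1.6532 0.5281; 0.5281 0.5448]

K[0,0] = -0.1043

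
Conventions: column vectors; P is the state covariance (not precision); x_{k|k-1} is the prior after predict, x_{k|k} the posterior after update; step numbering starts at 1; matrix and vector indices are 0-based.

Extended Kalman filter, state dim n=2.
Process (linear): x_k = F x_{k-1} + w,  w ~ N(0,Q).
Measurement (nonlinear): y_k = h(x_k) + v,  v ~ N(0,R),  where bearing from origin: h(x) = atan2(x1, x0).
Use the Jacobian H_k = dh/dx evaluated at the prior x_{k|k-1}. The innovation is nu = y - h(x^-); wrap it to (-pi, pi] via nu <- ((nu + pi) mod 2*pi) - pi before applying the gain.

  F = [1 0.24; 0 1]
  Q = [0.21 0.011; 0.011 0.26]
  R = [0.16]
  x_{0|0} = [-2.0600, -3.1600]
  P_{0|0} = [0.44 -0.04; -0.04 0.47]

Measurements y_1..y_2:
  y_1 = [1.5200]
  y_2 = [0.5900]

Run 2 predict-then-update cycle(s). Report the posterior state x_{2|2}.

x_post = [-4.7762, 0.4633]

step 1: x^-=[-2.8184, -3.1600]  P^-=[0.6579 0.0838; 0.0838 0.7300]  H_jac=[0.1763 -0.1572]  S=[0.1938]  K=[0.5302; -0.5158]  nu=[-2.4641]  x^+=[-4.1249, -1.8890]  P^+=[0.6034 0.1368; 0.1368 0.6784]
step 2: x^-=[-4.5783, -1.8890]  P^-=[0.9181 0.3106; 0.3106 0.9384]  H_jac=[0.0770 -0.1866]  S=[0.1892]  K=[0.0672; -0.7993]  nu=[-2.9429]  x^+=[-4.7762, 0.4633]  P^+=[0.9173 0.3208; 0.3208 0.8175]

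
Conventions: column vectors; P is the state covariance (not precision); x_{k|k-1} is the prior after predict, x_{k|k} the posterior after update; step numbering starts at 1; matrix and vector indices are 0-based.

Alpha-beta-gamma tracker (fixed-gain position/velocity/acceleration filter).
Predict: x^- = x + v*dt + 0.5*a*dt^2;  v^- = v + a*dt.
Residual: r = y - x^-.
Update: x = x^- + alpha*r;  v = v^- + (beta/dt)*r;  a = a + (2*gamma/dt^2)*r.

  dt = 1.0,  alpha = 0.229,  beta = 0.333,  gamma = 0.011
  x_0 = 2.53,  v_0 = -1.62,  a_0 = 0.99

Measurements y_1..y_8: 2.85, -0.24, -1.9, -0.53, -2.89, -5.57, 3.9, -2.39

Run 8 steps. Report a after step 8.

step 1: x_pred=1.4050  r=1.4450  x^+=1.7359  v^+=-0.1488  a^+=1.0218
step 2: x_pred=2.0980  r=-2.3380  x^+=1.5626  v^+=0.0944  a^+=0.9704
step 3: x_pred=2.1422  r=-4.0422  x^+=1.2165  v^+=-0.2813  a^+=0.8814
step 4: x_pred=1.3760  r=-1.9060  x^+=0.9395  v^+=-0.0345  a^+=0.8395
step 5: x_pred=1.3247  r=-4.2147  x^+=0.3595  v^+=-0.5985  a^+=0.7468
step 6: x_pred=0.1344  r=-5.7044  x^+=-1.1719  v^+=-1.7513  a^+=0.6213
step 7: x_pred=-2.6126  r=6.5126  x^+=-1.1212  v^+=1.0386  a^+=0.7646
step 8: x_pred=0.2997  r=-2.6897  x^+=-0.3162  v^+=0.9075  a^+=0.7054

a_post = 0.7054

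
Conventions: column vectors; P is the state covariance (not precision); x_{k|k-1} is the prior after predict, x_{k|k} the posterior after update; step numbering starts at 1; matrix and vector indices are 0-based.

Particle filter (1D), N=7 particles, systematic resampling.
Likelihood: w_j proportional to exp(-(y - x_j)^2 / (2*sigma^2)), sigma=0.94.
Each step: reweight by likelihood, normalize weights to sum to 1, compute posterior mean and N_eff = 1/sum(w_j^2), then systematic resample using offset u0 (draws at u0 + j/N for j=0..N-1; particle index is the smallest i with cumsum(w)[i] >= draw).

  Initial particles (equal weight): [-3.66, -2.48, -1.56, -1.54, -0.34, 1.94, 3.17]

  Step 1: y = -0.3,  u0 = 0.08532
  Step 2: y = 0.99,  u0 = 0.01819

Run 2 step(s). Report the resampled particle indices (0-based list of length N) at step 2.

step 1: w=[0.0009, 0.0348, 0.2084, 0.2143, 0.5112, 0.0299, 0.0006]  mean=-0.8585  Neff=2.8346  idx=[2, 2, 3, 4, 4, 4, 4]
step 2: w=[0.0163, 0.0163, 0.0173, 0.2375, 0.2375, 0.2375, 0.2375]  mean=-0.4005  Neff=4.4149  idx=[1, 3, 4, 4, 5, 5, 6]

resampled_idx = [1, 3, 4, 4, 5, 5, 6]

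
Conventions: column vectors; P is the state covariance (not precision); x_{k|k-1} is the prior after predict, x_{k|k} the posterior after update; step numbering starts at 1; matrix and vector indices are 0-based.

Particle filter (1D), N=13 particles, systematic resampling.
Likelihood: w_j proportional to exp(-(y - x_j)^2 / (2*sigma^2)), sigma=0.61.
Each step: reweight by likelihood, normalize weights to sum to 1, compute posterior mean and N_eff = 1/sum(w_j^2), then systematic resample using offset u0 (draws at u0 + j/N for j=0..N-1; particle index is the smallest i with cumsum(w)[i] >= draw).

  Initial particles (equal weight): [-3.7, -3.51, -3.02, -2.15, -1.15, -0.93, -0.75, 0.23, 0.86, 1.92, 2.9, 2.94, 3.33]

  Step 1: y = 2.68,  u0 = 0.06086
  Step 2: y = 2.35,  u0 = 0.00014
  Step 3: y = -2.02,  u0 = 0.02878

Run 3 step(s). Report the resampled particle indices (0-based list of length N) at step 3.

resampled_idx = [0, 0, 0, 0, 1, 1, 1, 1, 1, 2, 2, 2, 2]

step 1: w=[0.0000, 0.0000, 0.0000, 0.0000, 0.0000, 0.0000, 0.0000, 0.0001, 0.0040, 0.1593, 0.3243, 0.3161, 0.1962]  mean=2.8324  Neff=3.7181  idx=[9, 9, 10, 10, 10, 10, 11, 11, 11, 11, 12, 12, 12]
step 2: w=[0.1032, 0.1032, 0.0882, 0.0882, 0.0882, 0.0882, 0.0829, 0.0829, 0.0829, 0.0829, 0.0364, 0.0364, 0.0364]  mean=2.7579  Neff=11.9220  idx=[0, 0, 1, 2, 3, 4, 4, 5, 6, 7, 8, 9, 10]
step 3: w=[0.3333, 0.3333, 0.3333, 0.0000, 0.0000, 0.0000, 0.0000, 0.0000, 0.0000, 0.0000, 0.0000, 0.0000, 0.0000]  mean=1.9200  Neff=3.0001  idx=[0, 0, 0, 0, 1, 1, 1, 1, 1, 2, 2, 2, 2]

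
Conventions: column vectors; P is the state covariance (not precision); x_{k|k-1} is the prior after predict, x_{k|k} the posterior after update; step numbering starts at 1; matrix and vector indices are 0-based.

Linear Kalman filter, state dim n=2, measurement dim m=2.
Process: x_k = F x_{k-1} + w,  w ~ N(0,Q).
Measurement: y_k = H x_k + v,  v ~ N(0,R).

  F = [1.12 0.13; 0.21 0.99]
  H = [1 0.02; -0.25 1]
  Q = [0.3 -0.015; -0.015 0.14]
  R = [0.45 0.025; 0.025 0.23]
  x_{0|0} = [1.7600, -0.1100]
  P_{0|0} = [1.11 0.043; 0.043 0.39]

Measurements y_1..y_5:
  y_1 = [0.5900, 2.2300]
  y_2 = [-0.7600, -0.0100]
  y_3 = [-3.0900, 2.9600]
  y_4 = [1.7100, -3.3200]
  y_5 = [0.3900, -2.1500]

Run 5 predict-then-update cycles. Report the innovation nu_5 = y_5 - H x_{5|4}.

step 1: x^-=[1.9569, 0.2607]  P^-=[1.7115 0.3451; 0.3451 0.5891]  S=[2.1755 -0.0477; -0.0477 0.7535]  K=[0.7886 -0.0599; 0.1789 0.6786]  nu=[-1.3721, 2.4585]  x^+=[0.7276, 1.6836]  P^+=[0.3515 0.0938; 0.0938 0.1840]
step 2: x^-=[1.0338, 1.8196]  P^-=[0.7713 0.1979; 0.1979 0.3748]  S=[1.2294 0.0366; 0.0366 0.5541]  K=[0.6316 -0.0325; 0.1499 0.5773]  nu=[-1.8302, -1.5711]  x^+=[-0.0710, 0.6382]  P^+=[0.2818 0.0788; 0.0788 0.1562]
step 3: x^-=[0.0034, 0.6169]  P^-=[0.6791 0.1609; 0.1609 0.3383]  S=[1.1357 0.0221; 0.0221 0.5303]  K=[0.6016 -0.0418; 0.1368 0.5564]  nu=[-3.1058, 2.3440]  x^+=[-1.9631, 1.4962]  P^+=[0.2682 0.0725; 0.0725 0.1495]
step 4: x^-=[-2.0041, 1.0690]  P^-=[0.6601 0.1497; 0.1497 0.3285]  S=[1.1162 0.0155; 0.0155 0.5249]  K=[0.5947 -0.0468; 0.1323 0.5506]  nu=[3.6928, -4.8900]  x^+=[0.4207, -1.1349]  P^+=[0.2650 0.0704; 0.0704 0.1475]
step 5: x^-=[0.3236, -1.0352]  P^-=[0.6555 0.1463; 0.1463 0.3256]  S=[1.1114 0.0132; 0.0132 0.5234]  K=[0.5929 -0.0485; 0.1310 0.5489]  nu=[0.0871, -1.0339]  x^+=[0.4254, -1.5912]  P^+=[0.2642 0.0697; 0.0697 0.1469]

innov = [0.0871, -1.0339]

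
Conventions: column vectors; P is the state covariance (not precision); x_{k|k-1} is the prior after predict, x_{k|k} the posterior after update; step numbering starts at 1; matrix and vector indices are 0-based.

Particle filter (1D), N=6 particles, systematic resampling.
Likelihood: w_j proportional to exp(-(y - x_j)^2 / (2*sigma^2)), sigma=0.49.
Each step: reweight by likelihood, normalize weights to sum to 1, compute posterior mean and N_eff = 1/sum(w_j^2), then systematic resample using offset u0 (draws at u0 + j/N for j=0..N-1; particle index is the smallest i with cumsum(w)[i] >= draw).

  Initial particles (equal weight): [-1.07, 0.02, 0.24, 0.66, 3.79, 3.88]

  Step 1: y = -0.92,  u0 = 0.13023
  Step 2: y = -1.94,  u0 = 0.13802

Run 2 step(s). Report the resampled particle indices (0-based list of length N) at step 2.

step 1: w=[0.8092, 0.1347, 0.0515, 0.0047, 0.0000, 0.0000]  mean=-0.8477  Neff=1.4802  idx=[0, 0, 0, 0, 0, 2]
step 2: w=[0.2000, 0.2000, 0.2000, 0.2000, 0.2000, 0.0000]  mean=-1.0699  Neff=5.0005  idx=[0, 1, 2, 3, 4, 4]

resampled_idx = [0, 1, 2, 3, 4, 4]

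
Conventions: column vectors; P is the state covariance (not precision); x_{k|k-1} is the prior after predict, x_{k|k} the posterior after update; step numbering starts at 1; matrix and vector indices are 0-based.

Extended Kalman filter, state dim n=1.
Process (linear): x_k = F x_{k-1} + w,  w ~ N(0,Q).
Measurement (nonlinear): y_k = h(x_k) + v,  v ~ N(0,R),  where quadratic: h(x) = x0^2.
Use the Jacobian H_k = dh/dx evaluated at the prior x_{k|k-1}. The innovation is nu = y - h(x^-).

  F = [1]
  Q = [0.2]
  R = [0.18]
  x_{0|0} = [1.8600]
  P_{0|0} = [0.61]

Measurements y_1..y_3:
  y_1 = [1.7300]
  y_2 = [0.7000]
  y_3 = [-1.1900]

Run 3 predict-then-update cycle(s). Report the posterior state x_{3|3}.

step 1: x^-=[1.8600]  P^-=[0.8100]  H_jac=[3.7200]  S=[11.3891]  K=[0.2646]  nu=[-1.7296]  x^+=[1.4024]  P^+=[0.0128]
step 2: x^-=[1.4024]  P^-=[0.2128]  H_jac=[2.8048]  S=[1.8541]  K=[0.3219]  nu=[-1.2667]  x^+=[0.9946]  P^+=[0.0207]
step 3: x^-=[0.9946]  P^-=[0.2207]  H_jac=[1.9892]  S=[1.0532]  K=[0.4168]  nu=[-2.1793]  x^+=[0.0863]  P^+=[0.0377]

x_post = [0.0863]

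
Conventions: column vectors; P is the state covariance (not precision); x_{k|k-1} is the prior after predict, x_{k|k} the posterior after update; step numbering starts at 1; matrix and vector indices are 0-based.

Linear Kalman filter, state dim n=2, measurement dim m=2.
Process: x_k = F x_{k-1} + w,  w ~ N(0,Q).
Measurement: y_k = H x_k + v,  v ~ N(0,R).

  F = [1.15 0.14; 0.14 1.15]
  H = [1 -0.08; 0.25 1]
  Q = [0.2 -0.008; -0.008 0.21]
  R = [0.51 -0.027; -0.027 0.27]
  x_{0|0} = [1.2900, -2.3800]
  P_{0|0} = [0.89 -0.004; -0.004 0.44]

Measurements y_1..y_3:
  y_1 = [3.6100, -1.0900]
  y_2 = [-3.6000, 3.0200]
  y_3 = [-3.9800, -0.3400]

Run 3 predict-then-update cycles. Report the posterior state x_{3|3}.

x_post = [-2.1306, 0.6369]

step 1: x^-=[1.1503, -2.5564]  P^-=[1.3844 0.2008; 0.2008 0.8081]  S=[1.8674 0.4512; 0.4512 1.2650]  K=[0.6875 0.1871; -0.0996 0.7140]  nu=[2.2552, 1.1788]  x^+=[2.9213, -1.9394]  P^+=[0.3413 -0.0534; -0.0534 0.2088]
step 2: x^-=[3.0880, -1.8213]  P^-=[0.6383 0.0089; 0.0089 0.4757]  S=[1.1499 0.1033; 0.1033 0.7900]  K=[0.5417 0.1425; -0.0806 0.6155]  nu=[-6.8337, 4.0693]  x^+=[-0.0338, 1.2339]  P^+=[0.2689 -0.0434; -0.0434 0.1792]
step 3: x^-=[0.1339, 1.4143]  P^-=[0.5452 0.0059; 0.0059 0.4383]  S=[1.0571 0.0800; 0.0800 0.7453]  K=[0.5050 0.1366; -0.0728 0.5979]  nu=[-4.0008, -1.7878]  x^+=[-2.1306, 0.6369]  P^+=[0.2507 -0.0394; -0.0394 0.1732]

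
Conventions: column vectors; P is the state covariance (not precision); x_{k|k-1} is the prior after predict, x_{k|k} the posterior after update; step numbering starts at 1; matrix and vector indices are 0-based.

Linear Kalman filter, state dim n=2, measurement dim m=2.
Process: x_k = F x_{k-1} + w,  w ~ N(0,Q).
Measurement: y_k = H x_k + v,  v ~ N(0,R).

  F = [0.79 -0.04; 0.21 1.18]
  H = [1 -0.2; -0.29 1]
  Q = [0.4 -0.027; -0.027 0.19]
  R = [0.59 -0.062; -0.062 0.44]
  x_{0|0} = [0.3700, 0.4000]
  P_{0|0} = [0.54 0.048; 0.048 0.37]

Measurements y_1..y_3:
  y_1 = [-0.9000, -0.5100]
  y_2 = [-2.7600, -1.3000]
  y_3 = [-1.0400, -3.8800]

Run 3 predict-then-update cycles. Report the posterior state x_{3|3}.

x_post = [-1.4318, -3.2613]

step 1: x^-=[0.2763, 0.5497]  P^-=[0.7346 0.0895; 0.0895 0.7528]  S=[1.3189 -0.3309; -0.3309 1.2027]  K=[0.5560 0.0503; 0.1131 0.6355]  nu=[-1.0664, -0.9796]  x^+=[-0.3658, -0.1934]  P^+=[0.3423 0.0869; 0.0869 0.2978]
step 2: x^-=[-0.2813, -0.3051]  P^-=[0.6086 0.0960; 0.0960 0.6628]  S=[1.1867 -0.2695; -0.2695 1.0983]  K=[0.5084 0.0515; 0.1064 0.6042]  nu=[-2.5398, -1.0765]  x^+=[-1.6277, -1.2258]  P^+=[0.3131 0.0819; 0.0819 0.2830]
step 3: x^-=[-1.2369, -1.7883]  P^-=[0.5907 0.0873; 0.0873 0.6385]  S=[1.1713 -0.2687; -0.2687 1.0776]  K=[0.5001 0.0467; 0.1018 0.5944]  nu=[-0.1608, -2.4504]  x^+=[-1.4318, -3.2613]  P^+=[0.3079 0.0788; 0.0788 0.2781]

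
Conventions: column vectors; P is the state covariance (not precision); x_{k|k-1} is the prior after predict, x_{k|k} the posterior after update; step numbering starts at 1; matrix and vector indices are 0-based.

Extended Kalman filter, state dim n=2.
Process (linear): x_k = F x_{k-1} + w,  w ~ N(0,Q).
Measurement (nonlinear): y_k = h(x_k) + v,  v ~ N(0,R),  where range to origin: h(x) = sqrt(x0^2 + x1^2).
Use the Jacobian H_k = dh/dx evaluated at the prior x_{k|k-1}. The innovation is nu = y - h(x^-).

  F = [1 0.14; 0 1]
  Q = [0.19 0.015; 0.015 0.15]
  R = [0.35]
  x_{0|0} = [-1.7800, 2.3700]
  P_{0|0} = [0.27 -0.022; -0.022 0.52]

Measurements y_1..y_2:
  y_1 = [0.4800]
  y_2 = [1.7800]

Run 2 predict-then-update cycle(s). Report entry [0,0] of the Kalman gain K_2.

K[0,0] = -0.3572

step 1: x^-=[-1.4482, 2.3700]  P^-=[0.4640 0.0658; 0.0658 0.6700]  H_jac=[-0.5214 0.8533]  S=[0.9055]  K=[-0.2052; 0.5935]  nu=[-2.2974]  x^+=[-0.9767, 1.0064]  P^+=[0.4259 0.1761; 0.1761 0.3510]
step 2: x^-=[-0.8358, 1.0064]  P^-=[0.6721 0.2402; 0.2402 0.5010]  H_jac=[-0.6389 0.7693]  S=[0.6847]  K=[-0.3572; 0.3388]  nu=[0.4717]  x^+=[-1.0044, 1.1662]  P^+=[0.5847 0.3231; 0.3231 0.4225]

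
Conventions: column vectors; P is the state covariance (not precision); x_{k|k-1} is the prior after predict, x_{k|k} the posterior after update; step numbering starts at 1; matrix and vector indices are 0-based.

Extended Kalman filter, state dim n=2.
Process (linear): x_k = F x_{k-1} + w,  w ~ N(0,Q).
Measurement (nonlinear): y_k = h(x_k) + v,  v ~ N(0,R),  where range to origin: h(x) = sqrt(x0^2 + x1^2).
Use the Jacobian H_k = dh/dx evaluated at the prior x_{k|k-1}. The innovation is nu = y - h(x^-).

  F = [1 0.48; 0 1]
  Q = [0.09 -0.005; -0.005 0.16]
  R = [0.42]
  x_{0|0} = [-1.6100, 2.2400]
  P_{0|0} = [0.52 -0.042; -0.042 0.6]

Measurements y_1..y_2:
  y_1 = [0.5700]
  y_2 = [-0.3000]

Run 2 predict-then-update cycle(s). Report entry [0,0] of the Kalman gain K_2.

step 1: x^-=[-0.5348, 2.2400]  P^-=[0.7079 0.2410; 0.2410 0.7600]  H_jac=[-0.2322 0.9727]  S=[1.0683]  K=[0.0655; 0.6396]  nu=[-1.7330]  x^+=[-0.6484, 1.1317]  P^+=[0.7033 0.1962; 0.1962 0.3230]
step 2: x^-=[-0.1052, 1.1317]  P^-=[1.0561 0.3463; 0.3463 0.4830]  H_jac=[-0.0925 0.9957]  S=[0.8441]  K=[0.2927; 0.5318]  nu=[-1.4365]  x^+=[-0.5256, 0.3677]  P^+=[0.9838 0.2149; 0.2149 0.2443]

K[0,0] = 0.2927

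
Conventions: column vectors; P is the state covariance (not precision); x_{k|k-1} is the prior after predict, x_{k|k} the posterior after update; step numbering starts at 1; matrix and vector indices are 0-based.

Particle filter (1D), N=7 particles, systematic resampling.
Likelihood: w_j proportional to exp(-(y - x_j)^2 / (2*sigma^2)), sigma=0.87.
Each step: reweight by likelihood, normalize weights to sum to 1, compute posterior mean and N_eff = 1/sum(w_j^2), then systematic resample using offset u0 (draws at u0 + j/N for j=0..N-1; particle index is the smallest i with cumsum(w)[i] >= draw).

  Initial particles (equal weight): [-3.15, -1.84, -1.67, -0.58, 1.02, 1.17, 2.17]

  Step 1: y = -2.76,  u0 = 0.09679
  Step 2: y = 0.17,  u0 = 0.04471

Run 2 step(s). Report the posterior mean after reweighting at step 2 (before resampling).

step 1: w=[0.4578, 0.2894, 0.2309, 0.0219, 0.0000, 0.0000, 0.0000]  mean=-2.3726  Neff=2.8813  idx=[0, 0, 0, 1, 1, 2, 2]
step 2: w=[0.0019, 0.0019, 0.0019, 0.1956, 0.1956, 0.3015, 0.3015]  mean=-1.7451  Neff=3.8714  idx=[3, 3, 4, 5, 5, 6, 6]

post_mean = -1.7451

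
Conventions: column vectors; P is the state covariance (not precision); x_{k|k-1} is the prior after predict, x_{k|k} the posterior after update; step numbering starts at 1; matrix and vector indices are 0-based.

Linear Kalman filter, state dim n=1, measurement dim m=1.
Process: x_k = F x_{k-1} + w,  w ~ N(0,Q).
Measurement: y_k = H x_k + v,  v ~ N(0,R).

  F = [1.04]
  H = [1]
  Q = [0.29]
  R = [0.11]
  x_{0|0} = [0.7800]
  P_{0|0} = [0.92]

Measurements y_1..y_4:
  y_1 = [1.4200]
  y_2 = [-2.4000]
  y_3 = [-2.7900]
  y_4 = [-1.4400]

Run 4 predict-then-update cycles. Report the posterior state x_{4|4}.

step 1: x^-=[0.8112]  P^-=[1.2851]  S=[1.3951]  K=[0.9212]  nu=[0.6088]  x^+=[1.3720]  P^+=[0.1013]
step 2: x^-=[1.4269]  P^-=[0.3996]  S=[0.5096]  K=[0.7841]  nu=[-3.8269]  x^+=[-1.5739]  P^+=[0.0863]
step 3: x^-=[-1.6369]  P^-=[0.3833]  S=[0.4933]  K=[0.7770]  nu=[-1.1531]  x^+=[-2.5329]  P^+=[0.0855]
step 4: x^-=[-2.6342]  P^-=[0.3824]  S=[0.4924]  K=[0.7766]  nu=[1.1942]  x^+=[-1.7068]  P^+=[0.0854]

x_post = [-1.7068]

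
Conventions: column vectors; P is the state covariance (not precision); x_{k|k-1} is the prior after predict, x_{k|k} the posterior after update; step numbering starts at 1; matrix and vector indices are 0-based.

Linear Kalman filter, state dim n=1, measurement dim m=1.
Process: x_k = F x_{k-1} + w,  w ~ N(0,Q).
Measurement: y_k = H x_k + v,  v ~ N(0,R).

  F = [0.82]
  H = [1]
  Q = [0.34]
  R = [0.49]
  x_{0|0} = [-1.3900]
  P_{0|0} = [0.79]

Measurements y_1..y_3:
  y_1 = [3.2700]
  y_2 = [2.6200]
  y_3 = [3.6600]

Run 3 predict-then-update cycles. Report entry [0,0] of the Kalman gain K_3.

K[0,0] = 0.5121

step 1: x^-=[-1.1398]  P^-=[0.8712]  S=[1.3612]  K=[0.6400]  nu=[4.4098]  x^+=[1.6826]  P^+=[0.3136]
step 2: x^-=[1.3797]  P^-=[0.5509]  S=[1.0409]  K=[0.5292]  nu=[1.2403]  x^+=[2.0361]  P^+=[0.2593]
step 3: x^-=[1.6696]  P^-=[0.5144]  S=[1.0044]  K=[0.5121]  nu=[1.9904]  x^+=[2.6890]  P^+=[0.2509]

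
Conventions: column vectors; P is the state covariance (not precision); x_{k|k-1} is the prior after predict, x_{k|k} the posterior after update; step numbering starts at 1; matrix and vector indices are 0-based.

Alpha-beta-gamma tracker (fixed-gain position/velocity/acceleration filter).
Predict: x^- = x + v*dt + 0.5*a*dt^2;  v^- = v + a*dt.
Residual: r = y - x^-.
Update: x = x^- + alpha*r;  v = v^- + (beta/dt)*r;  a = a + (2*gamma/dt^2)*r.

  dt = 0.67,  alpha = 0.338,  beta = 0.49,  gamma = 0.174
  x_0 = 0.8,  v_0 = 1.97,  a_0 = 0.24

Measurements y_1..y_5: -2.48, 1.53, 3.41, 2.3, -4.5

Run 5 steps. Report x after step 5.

step 1: x_pred=2.1738  r=-4.6538  x^+=0.6008  v^+=-1.2727  a^+=-3.3677
step 2: x_pred=-1.0078  r=2.5378  x^+=-0.1500  v^+=-1.6731  a^+=-1.4004
step 3: x_pred=-1.5853  r=4.9953  x^+=0.1031  v^+=1.0420  a^+=2.4721
step 4: x_pred=1.3561  r=0.9439  x^+=1.6751  v^+=3.3886  a^+=3.2039
step 5: x_pred=4.6646  r=-9.1646  x^+=1.5670  v^+=-1.1673  a^+=-3.9008

x_post = 1.5670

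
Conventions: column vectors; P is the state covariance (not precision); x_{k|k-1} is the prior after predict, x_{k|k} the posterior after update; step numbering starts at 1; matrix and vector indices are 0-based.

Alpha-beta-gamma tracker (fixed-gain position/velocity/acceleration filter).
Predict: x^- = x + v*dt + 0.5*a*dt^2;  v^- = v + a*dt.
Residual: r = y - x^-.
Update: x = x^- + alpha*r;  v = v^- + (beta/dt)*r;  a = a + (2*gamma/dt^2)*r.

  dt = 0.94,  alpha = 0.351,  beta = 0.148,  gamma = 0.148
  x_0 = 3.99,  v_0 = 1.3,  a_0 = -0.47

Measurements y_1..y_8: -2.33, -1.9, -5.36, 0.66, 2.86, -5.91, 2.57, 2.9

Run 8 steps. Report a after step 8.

a_post = 6.4917

step 1: x_pred=5.0044  r=-7.3344  x^+=2.4300  v^+=-0.2966  a^+=-2.9270
step 2: x_pred=0.8581  r=-2.7581  x^+=-0.1100  v^+=-3.4822  a^+=-3.8509
step 3: x_pred=-5.0846  r=-0.2754  x^+=-5.1812  v^+=-7.1454  a^+=-3.9432
step 4: x_pred=-13.6400  r=14.3000  x^+=-8.6207  v^+=-8.6005  a^+=0.8472
step 5: x_pred=-16.3308  r=19.1908  x^+=-9.5948  v^+=-4.7825  a^+=7.2760
step 6: x_pred=-10.8759  r=4.9659  x^+=-9.1329  v^+=2.8388  a^+=8.9396
step 7: x_pred=-2.5149  r=5.0849  x^+=-0.7301  v^+=12.0426  a^+=10.6430
step 8: x_pred=15.2920  r=-12.3920  x^+=10.9424  v^+=20.0959  a^+=6.4917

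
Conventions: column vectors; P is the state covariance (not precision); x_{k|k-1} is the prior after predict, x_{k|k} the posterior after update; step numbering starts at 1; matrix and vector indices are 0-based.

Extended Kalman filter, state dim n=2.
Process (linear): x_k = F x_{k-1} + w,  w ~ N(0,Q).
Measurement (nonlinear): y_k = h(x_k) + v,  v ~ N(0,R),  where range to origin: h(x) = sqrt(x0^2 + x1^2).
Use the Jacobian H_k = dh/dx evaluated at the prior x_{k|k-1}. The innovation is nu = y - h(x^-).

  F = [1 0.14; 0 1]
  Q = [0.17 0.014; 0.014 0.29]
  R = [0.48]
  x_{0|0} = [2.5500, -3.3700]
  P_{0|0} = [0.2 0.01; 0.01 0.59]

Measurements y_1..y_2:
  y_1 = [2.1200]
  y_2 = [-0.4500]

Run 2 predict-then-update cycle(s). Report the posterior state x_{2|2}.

x_post = [1.1039, -0.6683]

step 1: x^-=[2.0782, -3.3700]  P^-=[0.3844 0.1066; 0.1066 0.8800]  H_jac=[0.5249 -0.8512]  S=[1.1282]  K=[0.0984; -0.6143]  nu=[-1.8393]  x^+=[1.8972, -2.2401]  P^+=[0.3734 0.1748; 0.1748 0.4542]
step 2: x^-=[1.5836, -2.2401]  P^-=[0.6013 0.2524; 0.2524 0.7442]  H_jac=[0.5773 -0.8166]  S=[0.9387]  K=[0.1502; -0.4922]  nu=[-3.1933]  x^+=[1.1039, -0.6683]  P^+=[0.5801 0.3218; 0.3218 0.5168]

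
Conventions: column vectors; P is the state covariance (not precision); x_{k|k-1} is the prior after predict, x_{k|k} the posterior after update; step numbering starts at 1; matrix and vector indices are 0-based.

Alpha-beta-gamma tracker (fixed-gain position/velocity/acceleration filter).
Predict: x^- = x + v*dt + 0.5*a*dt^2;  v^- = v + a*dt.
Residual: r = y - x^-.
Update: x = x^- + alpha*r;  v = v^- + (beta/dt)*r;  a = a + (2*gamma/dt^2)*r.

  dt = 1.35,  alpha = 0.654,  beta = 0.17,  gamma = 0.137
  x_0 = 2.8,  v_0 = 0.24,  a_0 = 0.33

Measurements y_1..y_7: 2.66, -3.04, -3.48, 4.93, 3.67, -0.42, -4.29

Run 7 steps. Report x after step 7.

step 1: x_pred=3.4247  r=-0.7647  x^+=2.9246  v^+=0.5892  a^+=0.2150
step 2: x_pred=3.9160  r=-6.9560  x^+=-0.6332  v^+=0.0036  a^+=-0.8307
step 3: x_pred=-1.3855  r=-2.0945  x^+=-2.7553  v^+=-1.3817  a^+=-1.1456
step 4: x_pred=-5.6646  r=10.5946  x^+=1.2643  v^+=-1.5942  a^+=0.4472
step 5: x_pred=-0.4804  r=4.1504  x^+=2.2340  v^+=-0.4679  a^+=1.0712
step 6: x_pred=2.5784  r=-2.9984  x^+=0.6174  v^+=0.6006  a^+=0.6204
step 7: x_pred=1.9936  r=-6.2836  x^+=-2.1159  v^+=0.6468  a^+=-0.3243

x_post = -2.1159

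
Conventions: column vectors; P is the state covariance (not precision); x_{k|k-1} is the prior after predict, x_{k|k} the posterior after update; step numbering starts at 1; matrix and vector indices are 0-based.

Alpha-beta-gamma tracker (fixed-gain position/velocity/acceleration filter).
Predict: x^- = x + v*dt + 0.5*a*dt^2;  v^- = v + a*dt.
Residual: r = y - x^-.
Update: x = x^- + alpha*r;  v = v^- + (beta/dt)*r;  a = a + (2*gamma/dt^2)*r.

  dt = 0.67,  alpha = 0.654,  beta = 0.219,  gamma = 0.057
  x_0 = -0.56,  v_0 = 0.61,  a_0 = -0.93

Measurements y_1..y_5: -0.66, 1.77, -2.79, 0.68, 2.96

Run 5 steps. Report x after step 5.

step 1: x_pred=-0.3600  r=-0.3000  x^+=-0.5562  v^+=-0.1111  a^+=-1.0062
step 2: x_pred=-0.8565  r=2.6265  x^+=0.8612  v^+=0.0732  a^+=-0.3392
step 3: x_pred=0.8342  r=-3.6242  x^+=-1.5360  v^+=-1.3386  a^+=-1.2595
step 4: x_pred=-2.7156  r=3.3956  x^+=-0.4949  v^+=-1.0726  a^+=-0.3972
step 5: x_pred=-1.3027  r=4.2627  x^+=1.4851  v^+=0.0546  a^+=0.6853

x_post = 1.4851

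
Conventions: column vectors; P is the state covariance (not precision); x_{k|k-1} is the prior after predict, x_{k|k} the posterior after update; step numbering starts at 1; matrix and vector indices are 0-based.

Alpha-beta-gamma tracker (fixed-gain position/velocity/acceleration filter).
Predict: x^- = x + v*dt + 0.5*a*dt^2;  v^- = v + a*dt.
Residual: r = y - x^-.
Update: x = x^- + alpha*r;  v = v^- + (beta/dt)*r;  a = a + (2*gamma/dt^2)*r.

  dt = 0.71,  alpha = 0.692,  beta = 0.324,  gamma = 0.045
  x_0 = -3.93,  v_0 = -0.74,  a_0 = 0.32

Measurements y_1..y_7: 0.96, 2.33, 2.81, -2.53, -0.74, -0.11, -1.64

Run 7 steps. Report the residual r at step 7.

resid = -0.8528

step 1: x_pred=-4.3747  r=5.3347  x^+=-0.6831  v^+=1.9216  a^+=1.2724
step 2: x_pred=1.0020  r=1.3280  x^+=1.9210  v^+=3.4311  a^+=1.5095
step 3: x_pred=4.7375  r=-1.9275  x^+=3.4037  v^+=3.6233  a^+=1.1654
step 4: x_pred=6.2699  r=-8.7999  x^+=0.1804  v^+=0.4350  a^+=-0.4057
step 5: x_pred=0.3869  r=-1.1269  x^+=-0.3929  v^+=-0.3674  a^+=-0.6069
step 6: x_pred=-0.8067  r=0.6967  x^+=-0.3246  v^+=-0.4803  a^+=-0.4825
step 7: x_pred=-0.7872  r=-0.8528  x^+=-1.3773  v^+=-1.2121  a^+=-0.6348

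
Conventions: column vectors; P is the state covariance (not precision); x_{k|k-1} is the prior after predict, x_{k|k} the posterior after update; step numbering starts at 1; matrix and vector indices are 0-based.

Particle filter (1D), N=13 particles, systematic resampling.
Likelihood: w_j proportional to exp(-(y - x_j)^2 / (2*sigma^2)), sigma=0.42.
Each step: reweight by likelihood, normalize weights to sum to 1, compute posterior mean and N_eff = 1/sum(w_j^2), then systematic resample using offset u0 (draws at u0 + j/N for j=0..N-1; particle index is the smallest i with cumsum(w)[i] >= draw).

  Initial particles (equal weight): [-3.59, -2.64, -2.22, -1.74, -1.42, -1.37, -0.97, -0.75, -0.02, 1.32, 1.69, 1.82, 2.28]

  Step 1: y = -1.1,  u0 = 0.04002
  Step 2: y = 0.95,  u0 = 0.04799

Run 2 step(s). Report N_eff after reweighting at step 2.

N_eff = 3.6295

step 1: w=[0.0000, 0.0003, 0.0079, 0.0870, 0.2077, 0.2259, 0.2647, 0.1962, 0.0102, 0.0000, 0.0000, 0.0000, 0.0000]  mean=-1.1784  Neff=4.7507  idx=[3, 4, 4, 4, 5, 5, 5, 6, 6, 6, 7, 7, 7]
step 2: w=[0.0000, 0.0001, 0.0001, 0.0001, 0.0003, 0.0003, 0.0003, 0.0315, 0.0315, 0.0315, 0.3014, 0.3014, 0.3014]  mean=-0.7716  Neff=3.6295  idx=[8, 10, 10, 10, 10, 11, 11, 11, 11, 12, 12, 12, 12]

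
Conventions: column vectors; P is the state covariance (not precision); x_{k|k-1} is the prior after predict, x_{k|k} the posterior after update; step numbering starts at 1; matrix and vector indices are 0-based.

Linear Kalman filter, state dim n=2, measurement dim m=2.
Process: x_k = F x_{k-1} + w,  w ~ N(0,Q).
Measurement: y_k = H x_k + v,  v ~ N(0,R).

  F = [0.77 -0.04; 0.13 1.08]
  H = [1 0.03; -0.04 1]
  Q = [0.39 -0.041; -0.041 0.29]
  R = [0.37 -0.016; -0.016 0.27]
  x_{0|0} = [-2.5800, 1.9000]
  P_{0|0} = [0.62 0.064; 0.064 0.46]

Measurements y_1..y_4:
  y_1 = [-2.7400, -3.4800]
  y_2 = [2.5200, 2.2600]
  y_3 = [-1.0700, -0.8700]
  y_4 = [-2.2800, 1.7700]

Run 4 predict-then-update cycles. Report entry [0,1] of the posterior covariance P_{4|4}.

step 1: x^-=[-2.0626, 1.7166]  P^-=[0.7544 0.0541; 0.0541 0.8550]  S=[1.1284 0.0335; 0.0335 1.1219]  K=[0.6699 0.0013; 0.0481 0.7587]  nu=[-0.7289, -5.2791]  x^+=[-2.5578, -2.3240]  P^+=[0.2479 -0.0005; -0.0005 0.2041]
step 2: x^-=[-1.8766, -2.8424]  P^-=[0.5373 -0.0254; -0.0254 0.5321]  S=[0.9063 -0.0469; -0.0469 0.8050]  K=[0.5908 -0.0238; 0.0239 0.6637]  nu=[4.4818, 5.0274]  x^+=[0.6516, 0.6013]  P^+=[0.2192 -0.0071; -0.0071 0.1785]
step 3: x^-=[0.4777, 0.7341]  P^-=[0.5207 -0.0327; -0.0327 0.4999]  S=[0.8892 -0.0544; -0.0544 0.7734]  K=[0.5828 -0.0281; 0.0199 0.6495]  nu=[-1.5697, -1.5850]  x^+=[-0.3925, -0.3266]  P^+=[0.2163 -0.0083; -0.0083 0.1747]
step 4: x^-=[-0.2892, -0.4038]  P^-=[0.5190 -0.0337; -0.0337 0.4951]  S=[0.8875 -0.0556; -0.0556 0.7687]  K=[0.5819 -0.0288; 0.0193 0.6473]  nu=[-1.9787, 2.1622]  x^+=[-1.5029, 0.9577]  P^+=[0.2160 -0.0084; -0.0084 0.1741]

P_post[0,1] = -0.0084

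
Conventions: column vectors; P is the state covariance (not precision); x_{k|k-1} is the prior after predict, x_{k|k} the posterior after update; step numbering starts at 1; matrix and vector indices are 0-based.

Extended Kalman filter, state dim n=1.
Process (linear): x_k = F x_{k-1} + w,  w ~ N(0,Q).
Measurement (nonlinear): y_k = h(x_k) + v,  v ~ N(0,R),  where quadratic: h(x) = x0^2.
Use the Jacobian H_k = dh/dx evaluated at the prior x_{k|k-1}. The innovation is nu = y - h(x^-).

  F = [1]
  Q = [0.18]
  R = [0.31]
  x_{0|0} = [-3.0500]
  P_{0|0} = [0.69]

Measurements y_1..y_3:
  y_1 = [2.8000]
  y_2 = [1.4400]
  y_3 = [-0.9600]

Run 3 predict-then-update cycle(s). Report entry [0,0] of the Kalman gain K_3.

step 1: x^-=[-3.0500]  P^-=[0.8700]  H_jac=[-6.1000]  S=[32.6827]  K=[-0.1624]  nu=[-6.5025]  x^+=[-1.9941]  P^+=[0.0083]
step 2: x^-=[-1.9941]  P^-=[0.1883]  H_jac=[-3.9883]  S=[3.3044]  K=[-0.2272]  nu=[-2.5365]  x^+=[-1.4178]  P^+=[0.0177]
step 3: x^-=[-1.4178]  P^-=[0.1977]  H_jac=[-2.8356]  S=[1.8993]  K=[-0.2951]  nu=[-2.9701]  x^+=[-0.5413]  P^+=[0.0323]

K[0,0] = -0.2951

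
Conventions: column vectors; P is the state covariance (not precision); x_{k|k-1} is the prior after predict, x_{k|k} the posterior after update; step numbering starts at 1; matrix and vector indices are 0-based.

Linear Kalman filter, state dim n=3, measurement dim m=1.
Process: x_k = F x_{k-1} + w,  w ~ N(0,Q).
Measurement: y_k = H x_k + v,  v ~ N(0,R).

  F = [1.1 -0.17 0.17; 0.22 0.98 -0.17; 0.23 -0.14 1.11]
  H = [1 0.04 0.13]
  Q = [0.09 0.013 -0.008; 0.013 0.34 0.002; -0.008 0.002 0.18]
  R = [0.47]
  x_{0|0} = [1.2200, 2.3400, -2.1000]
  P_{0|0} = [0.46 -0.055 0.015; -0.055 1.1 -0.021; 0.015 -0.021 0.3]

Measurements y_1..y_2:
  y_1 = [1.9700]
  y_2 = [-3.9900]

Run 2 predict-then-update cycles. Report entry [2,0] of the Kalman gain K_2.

K[2,0] = 0.3902

step 1: x^-=[0.5872, 2.9186, -2.3780]  P^-=[0.7145 -0.1312 0.2252; -0.1312 1.4095 -0.2132; 0.2252 -0.2132 0.6133]  S=[1.2429]  K=[0.5942; -0.0825; 0.2384]  nu=[1.5752]  x^+=[1.5231, 2.7887, -2.0024]  P^+=[0.2757 -0.0703 0.0491; -0.0703 1.4011 -0.1888; 0.0491 -0.1888 0.5426]
step 2: x^-=[0.8609, 3.4084, -2.2628]  P^-=[0.5353 -0.2868 0.3130; -0.2868 1.7435 -0.4921; 0.3130 -0.4921 0.9788]  S=[1.0780]  K=[0.5237; -0.2607; 0.3902]  nu=[-4.6931]  x^+=[-1.5968, 4.6317, -4.0938]  P^+=[0.2397 -0.1396 0.0928; -0.1396 1.6703 -0.3825; 0.0928 -0.3825 0.8147]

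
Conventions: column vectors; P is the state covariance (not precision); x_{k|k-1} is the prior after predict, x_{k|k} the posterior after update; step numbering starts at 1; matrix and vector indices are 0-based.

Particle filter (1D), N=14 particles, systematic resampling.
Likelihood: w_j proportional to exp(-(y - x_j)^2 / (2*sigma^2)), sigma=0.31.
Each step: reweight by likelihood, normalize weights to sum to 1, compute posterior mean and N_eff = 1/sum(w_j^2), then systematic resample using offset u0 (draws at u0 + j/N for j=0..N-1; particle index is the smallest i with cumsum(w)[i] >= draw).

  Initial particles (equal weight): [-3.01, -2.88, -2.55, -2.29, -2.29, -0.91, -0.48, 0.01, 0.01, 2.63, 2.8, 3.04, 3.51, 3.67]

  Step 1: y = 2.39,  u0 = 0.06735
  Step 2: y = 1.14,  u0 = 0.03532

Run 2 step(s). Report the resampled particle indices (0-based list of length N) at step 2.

resampled_idx = [0, 0, 1, 2, 2, 3, 3, 4, 5, 5, 6, 6, 7, 7]

step 1: w=[0.0000, 0.0000, 0.0000, 0.0000, 0.0000, 0.0000, 0.0000, 0.0000, 0.0000, 0.5832, 0.3282, 0.0874, 0.0012, 0.0002]  mean=2.7228  Neff=2.1958  idx=[9, 9, 9, 9, 9, 9, 9, 9, 10, 10, 10, 10, 11, 11]
step 2: w=[0.1212, 0.1212, 0.1212, 0.1212, 0.1212, 0.1212, 0.1212, 0.1212, 0.0075, 0.0075, 0.0075, 0.0075, 0.0001, 0.0001]  mean=2.6352  Neff=8.4877  idx=[0, 0, 1, 2, 2, 3, 3, 4, 5, 5, 6, 6, 7, 7]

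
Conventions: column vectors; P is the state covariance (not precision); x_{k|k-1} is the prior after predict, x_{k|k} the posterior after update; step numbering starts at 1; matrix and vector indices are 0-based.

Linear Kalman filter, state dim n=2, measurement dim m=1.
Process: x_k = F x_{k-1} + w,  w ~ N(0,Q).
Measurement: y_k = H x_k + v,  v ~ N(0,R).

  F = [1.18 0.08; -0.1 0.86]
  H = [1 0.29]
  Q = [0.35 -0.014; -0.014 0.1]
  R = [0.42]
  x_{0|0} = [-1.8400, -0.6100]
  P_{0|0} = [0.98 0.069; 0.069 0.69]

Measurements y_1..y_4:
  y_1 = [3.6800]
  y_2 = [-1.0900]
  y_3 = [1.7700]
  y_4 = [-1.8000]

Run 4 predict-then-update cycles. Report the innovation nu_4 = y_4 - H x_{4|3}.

innov = [-3.2262]

step 1: x^-=[-2.2200, -0.3406]  P^-=[1.7320 -0.0127; -0.0127 0.6083]  S=[2.1958]  K=[0.7871; 0.0745]  nu=[5.9988]  x^+=[2.5017, 0.1066]  P^+=[0.3716 -0.1415; -0.1415 0.5961]
step 2: x^-=[2.9605, -0.1585]  P^-=[0.8446 -0.1594; -0.1594 0.5689]  S=[1.2200]  K=[0.6544; 0.0046]  nu=[-4.0045]  x^+=[0.3400, -0.1770]  P^+=[0.3221 -0.1630; -0.1630 0.5689]
step 3: x^-=[0.3870, -0.1862]  P^-=[0.7714 -0.1770; -0.1770 0.5520]  S=[1.1351]  K=[0.6343; -0.0149]  nu=[1.4370]  x^+=[1.2985, -0.2076]  P^+=[0.3146 -0.1663; -0.1663 0.5518]
step 4: x^-=[1.5156, -0.3084]  P^-=[0.7602 -0.1806; -0.1806 0.5398]  S=[1.1209]  K=[0.6315; -0.0214]  nu=[-3.2262]  x^+=[-0.5218, -0.2393]  P^+=[0.3132 -0.1654; -0.1654 0.5393]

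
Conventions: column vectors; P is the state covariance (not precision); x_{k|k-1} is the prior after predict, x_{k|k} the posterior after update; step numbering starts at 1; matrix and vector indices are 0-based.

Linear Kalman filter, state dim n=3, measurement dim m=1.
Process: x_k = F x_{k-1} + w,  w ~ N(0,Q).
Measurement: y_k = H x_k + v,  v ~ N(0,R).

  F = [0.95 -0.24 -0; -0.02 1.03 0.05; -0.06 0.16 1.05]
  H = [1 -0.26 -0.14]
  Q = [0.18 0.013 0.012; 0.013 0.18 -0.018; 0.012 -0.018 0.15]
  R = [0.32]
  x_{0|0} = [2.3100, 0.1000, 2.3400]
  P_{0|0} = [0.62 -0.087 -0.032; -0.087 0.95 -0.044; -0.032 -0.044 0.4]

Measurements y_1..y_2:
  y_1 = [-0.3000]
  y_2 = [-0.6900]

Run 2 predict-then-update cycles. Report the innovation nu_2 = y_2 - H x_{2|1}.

innov = [-0.4712]

step 1: x^-=[2.1705, 0.1738, 2.3344]  P^-=[0.8339 -0.3202 -0.0951; -0.3202 1.1882 0.1188; -0.0951 0.1188 0.6085]  S=[1.4480]  K=[0.6426; -0.4460; -0.1459]  nu=[-2.0985]  x^+=[0.8219, 1.1096, 2.6405]  P^+=[0.2360 0.0948 0.0406; 0.0948 0.9003 0.0246; 0.0406 0.0246 0.5777]
step 2: x^-=[0.5145, 1.2585, 2.9007]  P^-=[0.4016 -0.1192 0.0140; -0.1192 1.1352 0.1806; 0.0140 0.1806 0.8121]  S=[0.8854]  K=[0.4863; -0.4965; -0.1656]  nu=[-0.4712]  x^+=[0.2854, 1.4925, 2.9788]  P^+=[0.1922 0.0946 0.0853; 0.0946 0.9169 0.1078; 0.0853 0.1078 0.7878]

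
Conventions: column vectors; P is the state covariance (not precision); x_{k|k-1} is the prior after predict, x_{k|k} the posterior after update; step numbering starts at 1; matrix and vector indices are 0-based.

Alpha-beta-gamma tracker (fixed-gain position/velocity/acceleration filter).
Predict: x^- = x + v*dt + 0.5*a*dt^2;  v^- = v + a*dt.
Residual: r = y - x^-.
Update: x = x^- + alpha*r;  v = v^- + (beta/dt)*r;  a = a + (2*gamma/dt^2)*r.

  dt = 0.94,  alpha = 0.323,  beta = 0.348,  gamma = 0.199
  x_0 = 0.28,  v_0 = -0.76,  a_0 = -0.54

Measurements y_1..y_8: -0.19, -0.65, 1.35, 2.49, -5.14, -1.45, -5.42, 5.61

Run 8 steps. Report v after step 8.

v_post = -5.1100

step 1: x_pred=-0.6730  r=0.4830  x^+=-0.5170  v^+=-1.0888  a^+=-0.3225
step 2: x_pred=-1.6829  r=1.0329  x^+=-1.3493  v^+=-1.0095  a^+=0.1428
step 3: x_pred=-2.2351  r=3.5851  x^+=-1.0771  v^+=0.4520  a^+=1.7576
step 4: x_pred=0.1243  r=2.3657  x^+=0.8884  v^+=2.9800  a^+=2.8232
step 5: x_pred=4.9369  r=-10.0769  x^+=1.6821  v^+=1.9033  a^+=-1.7157
step 6: x_pred=2.7131  r=-4.1631  x^+=1.3684  v^+=-1.2507  a^+=-3.5909
step 7: x_pred=-1.3937  r=-4.0263  x^+=-2.6942  v^+=-6.1167  a^+=-5.4044
step 8: x_pred=-10.8316  r=16.4416  x^+=-5.5210  v^+=-5.1100  a^+=2.0014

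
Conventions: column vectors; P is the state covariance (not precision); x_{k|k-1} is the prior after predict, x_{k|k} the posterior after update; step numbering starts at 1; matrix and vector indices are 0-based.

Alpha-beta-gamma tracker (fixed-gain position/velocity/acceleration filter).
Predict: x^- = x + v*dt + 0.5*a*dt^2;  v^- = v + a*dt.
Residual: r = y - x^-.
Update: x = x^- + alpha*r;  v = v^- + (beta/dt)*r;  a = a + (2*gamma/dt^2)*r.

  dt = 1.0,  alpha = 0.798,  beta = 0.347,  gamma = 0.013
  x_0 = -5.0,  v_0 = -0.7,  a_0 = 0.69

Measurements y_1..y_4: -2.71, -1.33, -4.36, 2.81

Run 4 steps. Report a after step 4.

a_post = 0.7690

step 1: x_pred=-5.3550  r=2.6450  x^+=-3.2443  v^+=0.9078  a^+=0.7588
step 2: x_pred=-1.9571  r=0.6271  x^+=-1.4567  v^+=1.8842  a^+=0.7751
step 3: x_pred=0.8151  r=-5.1751  x^+=-3.3146  v^+=0.8635  a^+=0.6405
step 4: x_pred=-2.1309  r=4.9409  x^+=1.8119  v^+=3.2185  a^+=0.7690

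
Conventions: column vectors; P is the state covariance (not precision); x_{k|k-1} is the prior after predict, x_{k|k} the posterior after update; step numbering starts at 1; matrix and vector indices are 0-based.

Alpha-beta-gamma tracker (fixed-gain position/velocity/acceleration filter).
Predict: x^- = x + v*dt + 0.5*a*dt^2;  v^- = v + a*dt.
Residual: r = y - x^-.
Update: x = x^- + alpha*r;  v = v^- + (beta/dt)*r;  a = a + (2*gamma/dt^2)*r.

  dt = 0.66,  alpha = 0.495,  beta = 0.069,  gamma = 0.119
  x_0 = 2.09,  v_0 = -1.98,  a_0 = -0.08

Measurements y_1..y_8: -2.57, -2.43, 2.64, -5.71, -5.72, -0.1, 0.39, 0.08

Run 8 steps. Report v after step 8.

step 1: x_pred=0.7658  r=-3.3358  x^+=-0.8854  v^+=-2.3815  a^+=-1.9026
step 2: x_pred=-2.8716  r=0.4416  x^+=-2.6530  v^+=-3.5911  a^+=-1.6613
step 3: x_pred=-5.3850  r=8.0250  x^+=-1.4126  v^+=-3.8485  a^+=2.7233
step 4: x_pred=-3.3595  r=-2.3505  x^+=-4.5230  v^+=-2.2969  a^+=1.4391
step 5: x_pred=-5.7255  r=0.0055  x^+=-5.7228  v^+=-1.3465  a^+=1.4421
step 6: x_pred=-6.2974  r=6.1974  x^+=-3.2297  v^+=0.2532  a^+=4.8282
step 7: x_pred=-2.0110  r=2.4010  x^+=-0.8225  v^+=3.6908  a^+=6.1400
step 8: x_pred=2.9507  r=-2.8707  x^+=1.5297  v^+=7.4431  a^+=4.5715

v_post = 7.4431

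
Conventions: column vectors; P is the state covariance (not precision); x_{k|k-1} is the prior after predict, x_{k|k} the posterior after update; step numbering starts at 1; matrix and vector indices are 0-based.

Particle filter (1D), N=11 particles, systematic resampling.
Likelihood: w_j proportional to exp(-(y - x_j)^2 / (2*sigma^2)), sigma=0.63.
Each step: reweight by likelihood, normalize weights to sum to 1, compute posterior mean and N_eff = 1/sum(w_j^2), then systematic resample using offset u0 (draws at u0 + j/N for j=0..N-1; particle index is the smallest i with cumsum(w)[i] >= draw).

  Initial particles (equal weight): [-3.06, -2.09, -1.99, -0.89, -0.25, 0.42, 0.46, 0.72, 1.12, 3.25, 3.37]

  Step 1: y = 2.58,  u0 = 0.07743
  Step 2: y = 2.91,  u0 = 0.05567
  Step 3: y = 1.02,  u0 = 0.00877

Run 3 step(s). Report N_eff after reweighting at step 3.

N_eff = 9.9674

step 1: w=[0.0000, 0.0000, 0.0000, 0.0000, 0.0000, 0.0025, 0.0031, 0.0115, 0.0614, 0.5113, 0.4101]  mean=3.1233  Neff=2.3066  idx=[8, 9, 9, 9, 9, 9, 10, 10, 10, 10, 10]
step 2: w=[0.0022, 0.1058, 0.1058, 0.1058, 0.1058, 0.1058, 0.0938, 0.0938, 0.0938, 0.0938, 0.0938]  mean=3.3017  Neff=10.0064  idx=[1, 2, 3, 4, 4, 5, 6, 7, 8, 9, 10]
step 3: w=[0.1176, 0.1176, 0.1176, 0.1176, 0.1176, 0.1176, 0.0589, 0.0589, 0.0589, 0.0589, 0.0589]  mean=3.2853  Neff=9.9674  idx=[0, 0, 1, 2, 3, 3, 4, 5, 6, 8, 9]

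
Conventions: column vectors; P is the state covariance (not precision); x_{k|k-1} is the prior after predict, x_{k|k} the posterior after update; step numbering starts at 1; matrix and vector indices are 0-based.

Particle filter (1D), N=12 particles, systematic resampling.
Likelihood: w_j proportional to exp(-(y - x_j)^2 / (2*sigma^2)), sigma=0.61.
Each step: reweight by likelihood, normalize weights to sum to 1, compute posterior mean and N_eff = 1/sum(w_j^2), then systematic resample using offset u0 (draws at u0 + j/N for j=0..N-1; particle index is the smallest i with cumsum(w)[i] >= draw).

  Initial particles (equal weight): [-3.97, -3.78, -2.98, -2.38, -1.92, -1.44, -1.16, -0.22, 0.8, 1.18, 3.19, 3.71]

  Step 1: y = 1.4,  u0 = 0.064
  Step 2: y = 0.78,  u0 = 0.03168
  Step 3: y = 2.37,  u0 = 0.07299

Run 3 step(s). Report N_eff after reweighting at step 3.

step 1: w=[0.0000, 0.0000, 0.0000, 0.0000, 0.0000, 0.0000, 0.0001, 0.0184, 0.3859, 0.5866, 0.0084, 0.0005]  mean=1.0255  Neff=2.0264  idx=[8, 8, 8, 8, 8, 9, 9, 9, 9, 9, 9, 9]
step 2: w=[0.0939, 0.0939, 0.0939, 0.0939, 0.0939, 0.0758, 0.0758, 0.0758, 0.0758, 0.0758, 0.0758, 0.0758]  mean=1.0016  Neff=11.8636  idx=[0, 1, 2, 2, 3, 4, 5, 6, 8, 9, 10, 11]
step 3: w=[0.0327, 0.0327, 0.0327, 0.0327, 0.0327, 0.0327, 0.1339, 0.1339, 0.1339, 0.1339, 0.1339, 0.1339]  mean=1.1054  Neff=8.7666  idx=[2, 4, 6, 6, 7, 8, 8, 9, 10, 10, 11, 11]

N_eff = 8.7666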